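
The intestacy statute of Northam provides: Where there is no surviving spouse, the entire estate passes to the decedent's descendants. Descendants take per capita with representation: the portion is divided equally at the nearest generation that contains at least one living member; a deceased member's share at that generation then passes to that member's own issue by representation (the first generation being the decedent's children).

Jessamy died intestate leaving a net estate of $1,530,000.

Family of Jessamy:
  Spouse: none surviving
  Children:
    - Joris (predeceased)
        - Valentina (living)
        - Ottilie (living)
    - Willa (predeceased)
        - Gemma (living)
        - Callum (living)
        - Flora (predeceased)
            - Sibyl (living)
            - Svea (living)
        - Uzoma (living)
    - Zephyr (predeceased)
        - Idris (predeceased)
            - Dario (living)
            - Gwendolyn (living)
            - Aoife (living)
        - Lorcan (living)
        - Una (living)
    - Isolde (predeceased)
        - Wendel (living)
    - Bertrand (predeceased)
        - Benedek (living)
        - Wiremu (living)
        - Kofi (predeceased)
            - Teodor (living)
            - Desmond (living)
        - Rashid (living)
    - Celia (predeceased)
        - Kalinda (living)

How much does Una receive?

The entire $1,530,000 passes to the descendants.
No child survives, so the initial division is made at the grandchildren's generation.
That amount ($1,530,000) is divided into 15 shares of $102,000: Valentina, Ottilie, Gemma, Callum, Uzoma, Lorcan, Una, Wendel, Benedek, Wiremu, Rashid, and Kalinda each take $102,000; Flora's $102,000 share passes to Flora's issue; Idris's $102,000 share passes to Idris's issue; Kofi's $102,000 share passes to Kofi's issue.
Flora's share ($102,000) is divided into 2 shares of $51,000: Sibyl and Svea each take $51,000.
Idris's share ($102,000) is divided into 3 shares of $34,000: Dario, Gwendolyn, and Aoife each take $34,000.
Kofi's share ($102,000) is divided into 2 shares of $51,000: Teodor and Desmond each take $51,000.

Una receives $102,000.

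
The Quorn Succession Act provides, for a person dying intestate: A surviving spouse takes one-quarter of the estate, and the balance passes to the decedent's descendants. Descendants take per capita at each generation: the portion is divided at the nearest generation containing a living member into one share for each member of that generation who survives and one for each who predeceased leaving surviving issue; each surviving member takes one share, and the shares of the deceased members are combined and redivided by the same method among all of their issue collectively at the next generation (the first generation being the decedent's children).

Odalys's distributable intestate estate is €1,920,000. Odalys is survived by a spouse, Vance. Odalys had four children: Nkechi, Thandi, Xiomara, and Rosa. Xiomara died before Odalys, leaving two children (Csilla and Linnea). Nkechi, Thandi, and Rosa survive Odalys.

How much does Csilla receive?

Csilla receives €180,000.

Vance takes one-quarter of €1,920,000 = €480,000. The remaining €1,440,000 passes to the descendants.
The descendants' portion (€1,440,000) is divided at the children's generation into 4 shares of €360,000. Nkechi, Thandi, and Rosa each take €360,000. The remaining share for the deceased Xiomara (€360,000) is carried to the next generation.
That pool (€360,000) is divided at the grandchildren's generation equally among Csilla and Linnea: €180,000 each.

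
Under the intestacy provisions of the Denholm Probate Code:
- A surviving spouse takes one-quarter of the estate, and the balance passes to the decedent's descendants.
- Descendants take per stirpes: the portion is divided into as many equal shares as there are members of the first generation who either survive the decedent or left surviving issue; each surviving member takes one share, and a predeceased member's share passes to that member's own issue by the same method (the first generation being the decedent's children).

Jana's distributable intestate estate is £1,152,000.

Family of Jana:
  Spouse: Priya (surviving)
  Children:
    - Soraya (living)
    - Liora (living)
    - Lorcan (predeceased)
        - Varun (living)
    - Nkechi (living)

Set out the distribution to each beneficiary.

Priya: £288,000; Soraya: £216,000; Liora: £216,000; Varun: £216,000; Nkechi: £216,000

Priya takes one-quarter of £1,152,000 = £288,000. The remaining £864,000 passes to the descendants.
The descendants' portion (£864,000) is divided into 4 shares of £216,000: Soraya, Liora, and Nkechi each take £216,000; Lorcan's £216,000 share passes to Lorcan's issue.
Lorcan's share (£216,000) passes entirely to Varun.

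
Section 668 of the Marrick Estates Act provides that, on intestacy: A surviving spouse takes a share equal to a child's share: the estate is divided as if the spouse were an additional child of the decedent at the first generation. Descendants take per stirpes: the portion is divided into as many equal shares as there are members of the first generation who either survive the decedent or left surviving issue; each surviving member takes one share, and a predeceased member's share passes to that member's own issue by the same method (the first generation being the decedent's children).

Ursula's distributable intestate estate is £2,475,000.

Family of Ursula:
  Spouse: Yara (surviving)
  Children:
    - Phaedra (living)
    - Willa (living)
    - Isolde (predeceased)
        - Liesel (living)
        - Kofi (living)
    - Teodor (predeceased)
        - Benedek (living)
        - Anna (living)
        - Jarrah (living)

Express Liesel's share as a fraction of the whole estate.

The spouse counts as an additional share at the children's level, so there are 5 primary shares of £495,000. Yara takes one such share (£495,000).
The children's combined portion (£1,980,000) is divided into 4 shares of £495,000: Phaedra and Willa each take £495,000; Isolde's £495,000 share passes to Isolde's issue; Teodor's £495,000 share passes to Teodor's issue.
Isolde's share (£495,000) is divided into 2 shares of £247,500: Liesel and Kofi each take £247,500.
Teodor's share (£495,000) is divided into 3 shares of £165,000: Benedek, Anna, and Jarrah each take £165,000.

Liesel receives 1/10 of the estate.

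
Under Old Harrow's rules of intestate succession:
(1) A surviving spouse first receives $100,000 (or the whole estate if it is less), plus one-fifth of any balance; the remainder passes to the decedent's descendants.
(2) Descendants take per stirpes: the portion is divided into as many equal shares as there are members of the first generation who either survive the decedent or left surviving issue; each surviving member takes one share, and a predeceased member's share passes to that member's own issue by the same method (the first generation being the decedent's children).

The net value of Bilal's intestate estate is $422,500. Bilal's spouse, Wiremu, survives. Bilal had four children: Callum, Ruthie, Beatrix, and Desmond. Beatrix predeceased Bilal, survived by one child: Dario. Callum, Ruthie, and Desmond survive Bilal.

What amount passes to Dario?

Wiremu first takes $100,000, leaving a balance of $322,500. Wiremu then takes one-fifth of the balance ($64,500), for a total of $164,500. The remaining $258,000 passes to the descendants.
The descendants' portion ($258,000) is divided into 4 shares of $64,500: Callum, Ruthie, and Desmond each take $64,500; Beatrix's $64,500 share passes to Beatrix's issue.
Beatrix's share ($64,500) passes entirely to Dario.

Dario receives $64,500.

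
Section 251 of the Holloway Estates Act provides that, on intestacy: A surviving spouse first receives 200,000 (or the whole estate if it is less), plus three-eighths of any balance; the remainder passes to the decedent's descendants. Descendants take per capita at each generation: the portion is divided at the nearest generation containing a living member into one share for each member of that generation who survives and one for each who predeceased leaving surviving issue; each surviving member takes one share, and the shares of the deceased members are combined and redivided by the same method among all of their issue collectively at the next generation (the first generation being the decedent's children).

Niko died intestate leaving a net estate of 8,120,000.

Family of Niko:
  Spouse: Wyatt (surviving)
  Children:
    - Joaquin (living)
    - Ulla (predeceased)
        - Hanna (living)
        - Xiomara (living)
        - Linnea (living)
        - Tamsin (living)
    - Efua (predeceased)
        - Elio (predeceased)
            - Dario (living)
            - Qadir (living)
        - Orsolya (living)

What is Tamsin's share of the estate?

Wyatt first takes 200,000, leaving a balance of 7,920,000. Wyatt then takes three-eighths of the balance (2,970,000), for a total of 3,170,000. The remaining 4,950,000 passes to the descendants.
The descendants' portion (4,950,000) is divided at the children's generation into 3 shares of 1,650,000. Joaquin takes 1,650,000. The 2 shares of the deceased (Ulla and Efua) are combined into a pool of 3,300,000.
That pool (3,300,000) is divided at the grandchildren's generation into 6 shares of 550,000. Hanna, Xiomara, Linnea, Tamsin, and Orsolya each take 550,000. The remaining share for the deceased Elio (550,000) is carried to the next generation.
That pool (550,000) is divided at the great-grandchildren's generation equally among Dario and Qadir: 275,000 each.

Tamsin receives 550,000.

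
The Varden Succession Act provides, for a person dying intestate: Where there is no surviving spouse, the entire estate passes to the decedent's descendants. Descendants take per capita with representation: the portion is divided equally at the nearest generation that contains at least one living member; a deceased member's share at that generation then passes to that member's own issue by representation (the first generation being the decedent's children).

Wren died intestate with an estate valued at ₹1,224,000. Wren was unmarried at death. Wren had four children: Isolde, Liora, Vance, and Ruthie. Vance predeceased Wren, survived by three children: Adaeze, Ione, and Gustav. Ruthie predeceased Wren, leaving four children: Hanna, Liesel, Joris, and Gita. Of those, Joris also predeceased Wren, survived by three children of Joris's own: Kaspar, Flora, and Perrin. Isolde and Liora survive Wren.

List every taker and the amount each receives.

Isolde: ₹306,000; Liora: ₹306,000; Adaeze: ₹102,000; Ione: ₹102,000; Gustav: ₹102,000; Hanna: ₹76,500; Liesel: ₹76,500; Kaspar: ₹25,500; Flora: ₹25,500; Perrin: ₹25,500; Gita: ₹76,500

The entire ₹1,224,000 passes to the descendants.
That amount (₹1,224,000) is divided into 4 shares of ₹306,000: Isolde and Liora each take ₹306,000; Vance's ₹306,000 share passes to Vance's issue; Ruthie's ₹306,000 share passes to Ruthie's issue.
Vance's share (₹306,000) is divided into 3 shares of ₹102,000: Adaeze, Ione, and Gustav each take ₹102,000.
Ruthie's share (₹306,000) is divided into 4 shares of ₹76,500: Hanna, Liesel, and Gita each take ₹76,500; Joris's ₹76,500 share passes to Joris's issue.
Joris's share (₹76,500) is divided into 3 shares of ₹25,500: Kaspar, Flora, and Perrin each take ₹25,500.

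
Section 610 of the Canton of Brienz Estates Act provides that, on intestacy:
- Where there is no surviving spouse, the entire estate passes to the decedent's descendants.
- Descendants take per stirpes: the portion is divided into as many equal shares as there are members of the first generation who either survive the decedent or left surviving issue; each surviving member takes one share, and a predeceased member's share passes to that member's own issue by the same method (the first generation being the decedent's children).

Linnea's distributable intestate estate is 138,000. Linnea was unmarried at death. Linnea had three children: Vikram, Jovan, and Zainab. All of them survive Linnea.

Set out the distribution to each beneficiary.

The entire 138,000 passes to the descendants.
That amount (138,000) is divided into 3 shares of 46,000: Vikram, Jovan, and Zainab each take 46,000.

Vikram: 46,000; Jovan: 46,000; Zainab: 46,000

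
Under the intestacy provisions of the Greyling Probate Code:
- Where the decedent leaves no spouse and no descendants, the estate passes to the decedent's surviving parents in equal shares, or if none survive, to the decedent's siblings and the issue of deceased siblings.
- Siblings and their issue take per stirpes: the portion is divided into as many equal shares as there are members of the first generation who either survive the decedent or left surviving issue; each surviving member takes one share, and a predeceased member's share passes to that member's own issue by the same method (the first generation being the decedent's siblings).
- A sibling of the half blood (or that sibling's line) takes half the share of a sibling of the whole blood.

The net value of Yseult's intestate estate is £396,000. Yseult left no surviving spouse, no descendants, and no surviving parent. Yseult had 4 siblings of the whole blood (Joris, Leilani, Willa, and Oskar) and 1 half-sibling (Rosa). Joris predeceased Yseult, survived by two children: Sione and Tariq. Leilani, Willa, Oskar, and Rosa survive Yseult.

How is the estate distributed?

Sione: £44,000; Tariq: £44,000; Leilani: £88,000; Willa: £88,000; Oskar: £88,000; Rosa: £44,000

The entire £396,000 passes to the siblings and their issue.
Counting each half-blood sibling's line as half a unit, there are 9/2 units in £396,000, so one unit is £88,000. Whole-blood lines (Joris, Leilani, Willa, and Oskar) take £88,000 each; half-blood lines (Rosa) take £44,000 each.
Joris's share (£88,000) is divided into 2 shares of £44,000: Sione and Tariq each take £44,000.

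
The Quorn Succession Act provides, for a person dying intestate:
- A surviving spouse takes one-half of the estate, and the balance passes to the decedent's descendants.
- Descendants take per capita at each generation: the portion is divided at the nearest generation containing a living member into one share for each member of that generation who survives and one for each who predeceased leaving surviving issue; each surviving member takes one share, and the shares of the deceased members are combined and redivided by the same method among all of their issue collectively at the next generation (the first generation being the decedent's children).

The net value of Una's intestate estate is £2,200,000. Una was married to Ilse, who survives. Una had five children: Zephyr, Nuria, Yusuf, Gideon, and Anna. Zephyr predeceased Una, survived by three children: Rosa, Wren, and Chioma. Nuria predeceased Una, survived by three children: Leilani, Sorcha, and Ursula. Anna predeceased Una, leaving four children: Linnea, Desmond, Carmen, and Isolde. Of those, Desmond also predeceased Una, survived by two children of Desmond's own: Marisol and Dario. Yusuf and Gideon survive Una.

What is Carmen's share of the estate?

Carmen receives £66,000.

Ilse takes one-half of £2,200,000 = £1,100,000. The remaining £1,100,000 passes to the descendants.
The descendants' portion (£1,100,000) is divided at the children's generation into 5 shares of £220,000. Yusuf and Gideon each take £220,000. The 3 shares of the deceased (Zephyr, Nuria, and Anna) are combined into a pool of £660,000.
That pool (£660,000) is divided at the grandchildren's generation into 10 shares of £66,000. Rosa, Wren, Chioma, Leilani, Sorcha, Ursula, Linnea, Carmen, and Isolde each take £66,000. The remaining share for the deceased Desmond (£66,000) is carried to the next generation.
That pool (£66,000) is divided at the great-grandchildren's generation equally among Marisol and Dario: £33,000 each.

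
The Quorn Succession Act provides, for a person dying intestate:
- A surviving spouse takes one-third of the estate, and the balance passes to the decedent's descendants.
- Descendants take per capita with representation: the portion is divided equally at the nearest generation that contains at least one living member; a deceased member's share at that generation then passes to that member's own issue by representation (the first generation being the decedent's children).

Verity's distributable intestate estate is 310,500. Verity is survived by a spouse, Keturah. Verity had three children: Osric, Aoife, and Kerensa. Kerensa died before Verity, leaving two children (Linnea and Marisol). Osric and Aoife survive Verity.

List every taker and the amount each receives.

Keturah: 103,500; Osric: 69,000; Aoife: 69,000; Linnea: 34,500; Marisol: 34,500

Keturah takes one-third of 310,500 = 103,500. The remaining 207,000 passes to the descendants.
The descendants' portion (207,000) is divided into 3 shares of 69,000: Osric and Aoife each take 69,000; Kerensa's 69,000 share passes to Kerensa's issue.
Kerensa's share (69,000) is divided into 2 shares of 34,500: Linnea and Marisol each take 34,500.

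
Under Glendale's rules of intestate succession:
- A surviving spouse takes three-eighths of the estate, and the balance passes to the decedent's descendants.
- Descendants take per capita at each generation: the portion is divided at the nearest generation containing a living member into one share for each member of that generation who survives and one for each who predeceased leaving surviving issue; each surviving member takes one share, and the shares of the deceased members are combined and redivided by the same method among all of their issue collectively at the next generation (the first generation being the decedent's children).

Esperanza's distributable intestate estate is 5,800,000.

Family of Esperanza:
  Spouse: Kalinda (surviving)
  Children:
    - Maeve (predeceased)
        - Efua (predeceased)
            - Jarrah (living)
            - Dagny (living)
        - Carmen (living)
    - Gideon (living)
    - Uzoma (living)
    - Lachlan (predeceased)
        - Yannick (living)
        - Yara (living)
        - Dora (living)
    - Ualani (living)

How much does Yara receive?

Kalinda takes three-eighths of 5,800,000 = 2,175,000. The remaining 3,625,000 passes to the descendants.
The descendants' portion (3,625,000) is divided at the children's generation into 5 shares of 725,000. Gideon, Uzoma, and Ualani each take 725,000. The 2 shares of the deceased (Maeve and Lachlan) are combined into a pool of 1,450,000.
That pool (1,450,000) is divided at the grandchildren's generation into 5 shares of 290,000. Carmen, Yannick, Yara, and Dora each take 290,000. The remaining share for the deceased Efua (290,000) is carried to the next generation.
That pool (290,000) is divided at the great-grandchildren's generation equally among Jarrah and Dagny: 145,000 each.

Yara receives 290,000.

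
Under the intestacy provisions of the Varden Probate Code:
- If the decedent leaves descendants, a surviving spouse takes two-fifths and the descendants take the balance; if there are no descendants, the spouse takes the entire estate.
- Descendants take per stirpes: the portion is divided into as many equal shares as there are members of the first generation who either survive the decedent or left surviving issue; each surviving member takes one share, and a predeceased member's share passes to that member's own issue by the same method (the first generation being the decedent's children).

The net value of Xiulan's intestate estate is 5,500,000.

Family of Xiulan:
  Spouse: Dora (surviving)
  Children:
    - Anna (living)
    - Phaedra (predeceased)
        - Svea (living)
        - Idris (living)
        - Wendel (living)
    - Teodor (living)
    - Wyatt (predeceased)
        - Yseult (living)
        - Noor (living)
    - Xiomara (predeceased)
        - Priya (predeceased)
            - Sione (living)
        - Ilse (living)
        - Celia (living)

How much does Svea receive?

Dora takes two-fifths of 5,500,000 = 2,200,000. The remaining 3,300,000 passes to the descendants.
The descendants' portion (3,300,000) is divided into 5 shares of 660,000: Anna and Teodor each take 660,000; Phaedra's 660,000 share passes to Phaedra's issue; Wyatt's 660,000 share passes to Wyatt's issue; Xiomara's 660,000 share passes to Xiomara's issue.
Phaedra's share (660,000) is divided into 3 shares of 220,000: Svea, Idris, and Wendel each take 220,000.
Wyatt's share (660,000) is divided into 2 shares of 330,000: Yseult and Noor each take 330,000.
Xiomara's share (660,000) is divided into 3 shares of 220,000: Ilse and Celia each take 220,000; Priya's 220,000 share passes to Priya's issue.
Priya's share (220,000) passes entirely to Sione.

Svea receives 220,000.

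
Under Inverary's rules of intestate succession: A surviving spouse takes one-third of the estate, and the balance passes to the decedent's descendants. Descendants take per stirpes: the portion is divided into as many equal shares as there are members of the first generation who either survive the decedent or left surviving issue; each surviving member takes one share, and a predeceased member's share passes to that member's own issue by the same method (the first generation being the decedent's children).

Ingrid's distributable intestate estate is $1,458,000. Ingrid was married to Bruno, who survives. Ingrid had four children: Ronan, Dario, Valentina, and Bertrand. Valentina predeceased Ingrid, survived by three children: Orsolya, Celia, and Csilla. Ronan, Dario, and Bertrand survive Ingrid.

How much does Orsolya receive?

Bruno takes one-third of $1,458,000 = $486,000. The remaining $972,000 passes to the descendants.
The descendants' portion ($972,000) is divided into 4 shares of $243,000: Ronan, Dario, and Bertrand each take $243,000; Valentina's $243,000 share passes to Valentina's issue.
Valentina's share ($243,000) is divided into 3 shares of $81,000: Orsolya, Celia, and Csilla each take $81,000.

Orsolya receives $81,000.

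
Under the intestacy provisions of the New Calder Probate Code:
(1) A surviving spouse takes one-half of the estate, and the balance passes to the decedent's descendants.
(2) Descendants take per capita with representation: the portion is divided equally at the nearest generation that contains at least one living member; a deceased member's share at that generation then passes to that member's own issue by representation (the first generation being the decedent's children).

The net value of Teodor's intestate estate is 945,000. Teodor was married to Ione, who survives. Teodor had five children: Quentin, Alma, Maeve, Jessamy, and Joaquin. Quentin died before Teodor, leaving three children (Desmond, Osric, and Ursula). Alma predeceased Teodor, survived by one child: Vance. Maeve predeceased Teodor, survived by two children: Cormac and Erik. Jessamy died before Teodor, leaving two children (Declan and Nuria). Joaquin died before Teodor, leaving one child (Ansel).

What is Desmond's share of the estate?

Ione takes one-half of 945,000 = 472,500. The remaining 472,500 passes to the descendants.
No child survives, so the initial division is made at the grandchildren's generation.
The descendants' portion (472,500) is divided into 9 shares of 52,500: Desmond, Osric, Ursula, Vance, Cormac, Erik, Declan, Nuria, and Ansel each take 52,500.

Desmond receives 52,500.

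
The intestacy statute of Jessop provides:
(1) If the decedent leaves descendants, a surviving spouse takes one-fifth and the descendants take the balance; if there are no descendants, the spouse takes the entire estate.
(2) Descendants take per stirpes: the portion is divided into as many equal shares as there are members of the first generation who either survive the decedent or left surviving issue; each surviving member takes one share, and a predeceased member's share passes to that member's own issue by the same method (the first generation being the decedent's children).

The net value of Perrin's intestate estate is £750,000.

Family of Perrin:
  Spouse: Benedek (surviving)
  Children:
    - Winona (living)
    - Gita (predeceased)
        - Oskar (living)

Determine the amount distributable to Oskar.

Oskar receives £300,000.

Benedek takes one-fifth of £750,000 = £150,000. The remaining £600,000 passes to the descendants.
The descendants' portion (£600,000) is divided into 2 shares of £300,000: Winona takes £300,000; Gita's £300,000 share passes to Gita's issue.
Gita's share (£300,000) passes entirely to Oskar.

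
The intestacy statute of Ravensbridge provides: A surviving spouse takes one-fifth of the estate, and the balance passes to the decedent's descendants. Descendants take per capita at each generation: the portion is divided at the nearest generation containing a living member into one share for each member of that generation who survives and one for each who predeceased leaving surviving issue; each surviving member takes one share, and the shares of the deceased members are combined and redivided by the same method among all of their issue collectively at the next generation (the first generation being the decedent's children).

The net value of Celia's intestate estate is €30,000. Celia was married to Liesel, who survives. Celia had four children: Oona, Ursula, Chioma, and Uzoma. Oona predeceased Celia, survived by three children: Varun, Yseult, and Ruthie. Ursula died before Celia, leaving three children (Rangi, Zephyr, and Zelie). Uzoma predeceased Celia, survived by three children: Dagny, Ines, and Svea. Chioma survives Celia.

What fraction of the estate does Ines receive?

Liesel takes one-fifth of €30,000 = €6,000. The remaining €24,000 passes to the descendants.
The descendants' portion (€24,000) is divided at the children's generation into 4 shares of €6,000. Chioma takes €6,000. The 3 shares of the deceased (Oona, Ursula, and Uzoma) are combined into a pool of €18,000.
That pool (€18,000) is divided at the grandchildren's generation equally among Varun, Yseult, Ruthie, Rangi, Zephyr, Zelie, Dagny, Ines, and Svea: €2,000 each.

Ines receives 1/15 of the estate.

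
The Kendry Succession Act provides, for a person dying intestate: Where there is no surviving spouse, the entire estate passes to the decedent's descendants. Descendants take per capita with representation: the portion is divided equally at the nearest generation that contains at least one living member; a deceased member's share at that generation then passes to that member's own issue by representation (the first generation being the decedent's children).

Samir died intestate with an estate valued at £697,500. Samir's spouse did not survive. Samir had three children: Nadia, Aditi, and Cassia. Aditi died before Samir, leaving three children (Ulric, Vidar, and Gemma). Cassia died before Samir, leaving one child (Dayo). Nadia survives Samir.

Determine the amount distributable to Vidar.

The entire £697,500 passes to the descendants.
That amount (£697,500) is divided into 3 shares of £232,500: Nadia takes £232,500; Aditi's £232,500 share passes to Aditi's issue; Cassia's £232,500 share passes to Cassia's issue.
Aditi's share (£232,500) is divided into 3 shares of £77,500: Ulric, Vidar, and Gemma each take £77,500.
Cassia's share (£232,500) passes entirely to Dayo.

Vidar receives £77,500.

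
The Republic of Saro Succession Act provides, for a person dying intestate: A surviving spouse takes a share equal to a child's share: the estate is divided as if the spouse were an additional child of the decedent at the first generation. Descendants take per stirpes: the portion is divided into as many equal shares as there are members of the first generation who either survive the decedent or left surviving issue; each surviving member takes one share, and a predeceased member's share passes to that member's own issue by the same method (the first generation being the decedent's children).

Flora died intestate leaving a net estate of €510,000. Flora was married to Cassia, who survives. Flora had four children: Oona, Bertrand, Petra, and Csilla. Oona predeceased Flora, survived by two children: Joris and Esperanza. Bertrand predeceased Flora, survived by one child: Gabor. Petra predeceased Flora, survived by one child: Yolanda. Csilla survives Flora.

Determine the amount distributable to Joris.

The spouse counts as an additional share at the children's level, so there are 5 primary shares of €102,000. Cassia takes one such share (€102,000).
The children's combined portion (€408,000) is divided into 4 shares of €102,000: Csilla takes €102,000; Oona's €102,000 share passes to Oona's issue; Bertrand's €102,000 share passes to Bertrand's issue; Petra's €102,000 share passes to Petra's issue.
Oona's share (€102,000) is divided into 2 shares of €51,000: Joris and Esperanza each take €51,000.
Bertrand's share (€102,000) passes entirely to Gabor.
Petra's share (€102,000) passes entirely to Yolanda.

Joris receives €51,000.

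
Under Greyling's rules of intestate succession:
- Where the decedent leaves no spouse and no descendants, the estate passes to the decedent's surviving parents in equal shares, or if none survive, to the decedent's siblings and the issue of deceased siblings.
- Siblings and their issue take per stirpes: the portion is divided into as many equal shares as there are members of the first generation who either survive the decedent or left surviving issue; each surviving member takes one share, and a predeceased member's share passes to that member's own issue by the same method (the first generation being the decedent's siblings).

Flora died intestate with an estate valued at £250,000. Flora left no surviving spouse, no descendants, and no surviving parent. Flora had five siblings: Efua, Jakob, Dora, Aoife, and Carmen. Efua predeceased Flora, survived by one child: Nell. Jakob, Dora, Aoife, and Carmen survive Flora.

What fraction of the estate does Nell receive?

The entire £250,000 passes to the siblings and their issue.
That amount (£250,000) is divided into 5 shares of £50,000: Jakob, Dora, Aoife, and Carmen each take £50,000; Efua's £50,000 share passes to Efua's issue.
Efua's share (£50,000) passes entirely to Nell.

Nell receives 1/5 of the estate.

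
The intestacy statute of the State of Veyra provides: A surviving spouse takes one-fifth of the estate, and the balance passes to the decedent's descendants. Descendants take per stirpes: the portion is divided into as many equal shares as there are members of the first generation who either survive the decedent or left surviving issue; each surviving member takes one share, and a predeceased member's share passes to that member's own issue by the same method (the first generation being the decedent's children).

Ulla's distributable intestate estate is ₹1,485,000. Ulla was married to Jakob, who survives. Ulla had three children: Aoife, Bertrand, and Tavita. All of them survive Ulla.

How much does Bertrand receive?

Jakob takes one-fifth of ₹1,485,000 = ₹297,000. The remaining ₹1,188,000 passes to the descendants.
The descendants' portion (₹1,188,000) is divided into 3 shares of ₹396,000: Aoife, Bertrand, and Tavita each take ₹396,000.

Bertrand receives ₹396,000.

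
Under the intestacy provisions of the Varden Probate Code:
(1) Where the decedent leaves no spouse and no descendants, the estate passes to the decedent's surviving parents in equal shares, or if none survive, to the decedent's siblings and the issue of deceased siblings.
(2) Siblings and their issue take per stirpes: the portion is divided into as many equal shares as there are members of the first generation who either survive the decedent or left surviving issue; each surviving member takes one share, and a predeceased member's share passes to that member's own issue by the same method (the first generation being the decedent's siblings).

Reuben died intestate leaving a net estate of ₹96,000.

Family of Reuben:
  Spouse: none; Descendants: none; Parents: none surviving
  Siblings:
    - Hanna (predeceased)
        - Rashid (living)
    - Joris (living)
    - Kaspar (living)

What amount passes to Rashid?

The entire ₹96,000 passes to the siblings and their issue.
That amount (₹96,000) is divided into 3 shares of ₹32,000: Joris and Kaspar each take ₹32,000; Hanna's ₹32,000 share passes to Hanna's issue.
Hanna's share (₹32,000) passes entirely to Rashid.

Rashid receives ₹32,000.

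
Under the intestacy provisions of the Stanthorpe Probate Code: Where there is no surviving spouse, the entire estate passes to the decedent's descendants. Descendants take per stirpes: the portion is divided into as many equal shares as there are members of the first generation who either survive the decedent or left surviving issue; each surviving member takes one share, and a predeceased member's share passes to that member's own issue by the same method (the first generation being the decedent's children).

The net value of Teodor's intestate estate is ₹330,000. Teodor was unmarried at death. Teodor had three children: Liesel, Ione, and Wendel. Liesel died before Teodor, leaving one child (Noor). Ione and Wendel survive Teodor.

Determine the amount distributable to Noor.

The entire ₹330,000 passes to the descendants.
That amount (₹330,000) is divided into 3 shares of ₹110,000: Ione and Wendel each take ₹110,000; Liesel's ₹110,000 share passes to Liesel's issue.
Liesel's share (₹110,000) passes entirely to Noor.

Noor receives ₹110,000.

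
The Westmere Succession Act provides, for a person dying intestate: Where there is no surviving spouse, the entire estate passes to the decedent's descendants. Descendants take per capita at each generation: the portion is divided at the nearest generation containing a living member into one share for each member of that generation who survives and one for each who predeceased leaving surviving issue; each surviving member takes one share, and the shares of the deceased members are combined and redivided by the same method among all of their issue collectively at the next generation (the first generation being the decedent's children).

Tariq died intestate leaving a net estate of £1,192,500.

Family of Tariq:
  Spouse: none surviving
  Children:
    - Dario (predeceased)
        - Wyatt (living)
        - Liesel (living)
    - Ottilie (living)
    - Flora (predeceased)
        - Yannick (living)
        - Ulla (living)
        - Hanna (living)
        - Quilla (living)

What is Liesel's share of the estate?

Liesel receives £132,500.

The entire £1,192,500 passes to the descendants.
That amount (£1,192,500) is divided at the children's generation into 3 shares of £397,500. Ottilie takes £397,500. The 2 shares of the deceased (Dario and Flora) are combined into a pool of £795,000.
That pool (£795,000) is divided at the grandchildren's generation equally among Wyatt, Liesel, Yannick, Ulla, Hanna, and Quilla: £132,500 each.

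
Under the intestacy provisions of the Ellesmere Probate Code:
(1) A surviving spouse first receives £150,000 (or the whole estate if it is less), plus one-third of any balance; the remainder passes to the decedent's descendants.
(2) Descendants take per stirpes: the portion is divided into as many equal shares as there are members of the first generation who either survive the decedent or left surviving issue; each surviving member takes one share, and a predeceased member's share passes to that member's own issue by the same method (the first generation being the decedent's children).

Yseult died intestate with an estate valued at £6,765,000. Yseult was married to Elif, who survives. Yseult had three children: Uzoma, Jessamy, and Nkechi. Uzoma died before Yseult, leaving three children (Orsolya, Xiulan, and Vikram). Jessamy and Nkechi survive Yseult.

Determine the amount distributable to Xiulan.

Xiulan receives £490,000.

Elif first takes £150,000, leaving a balance of £6,615,000. Elif then takes one-third of the balance (£2,205,000), for a total of £2,355,000. The remaining £4,410,000 passes to the descendants.
The descendants' portion (£4,410,000) is divided into 3 shares of £1,470,000: Jessamy and Nkechi each take £1,470,000; Uzoma's £1,470,000 share passes to Uzoma's issue.
Uzoma's share (£1,470,000) is divided into 3 shares of £490,000: Orsolya, Xiulan, and Vikram each take £490,000.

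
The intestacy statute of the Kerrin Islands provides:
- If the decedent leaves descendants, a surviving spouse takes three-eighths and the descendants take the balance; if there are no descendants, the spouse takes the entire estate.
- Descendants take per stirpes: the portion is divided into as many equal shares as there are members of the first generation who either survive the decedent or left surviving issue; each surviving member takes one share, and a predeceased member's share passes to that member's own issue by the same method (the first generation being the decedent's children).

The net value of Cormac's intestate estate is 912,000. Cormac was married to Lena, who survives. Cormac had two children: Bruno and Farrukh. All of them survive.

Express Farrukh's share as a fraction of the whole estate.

Farrukh receives 5/16 of the estate.

Lena takes three-eighths of 912,000 = 342,000. The remaining 570,000 passes to the descendants.
The descendants' portion (570,000) is divided into 2 shares of 285,000: Bruno and Farrukh each take 285,000.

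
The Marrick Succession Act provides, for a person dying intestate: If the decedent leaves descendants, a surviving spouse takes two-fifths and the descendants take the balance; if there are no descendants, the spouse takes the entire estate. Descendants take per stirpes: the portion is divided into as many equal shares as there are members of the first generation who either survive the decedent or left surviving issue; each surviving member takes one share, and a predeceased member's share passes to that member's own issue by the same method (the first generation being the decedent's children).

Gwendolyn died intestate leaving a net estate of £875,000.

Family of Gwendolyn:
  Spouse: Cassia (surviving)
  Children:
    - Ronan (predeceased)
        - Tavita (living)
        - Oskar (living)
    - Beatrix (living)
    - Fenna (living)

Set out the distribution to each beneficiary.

Cassia: £350,000; Tavita: £87,500; Oskar: £87,500; Beatrix: £175,000; Fenna: £175,000

Cassia takes two-fifths of £875,000 = £350,000. The remaining £525,000 passes to the descendants.
The descendants' portion (£525,000) is divided into 3 shares of £175,000: Beatrix and Fenna each take £175,000; Ronan's £175,000 share passes to Ronan's issue.
Ronan's share (£175,000) is divided into 2 shares of £87,500: Tavita and Oskar each take £87,500.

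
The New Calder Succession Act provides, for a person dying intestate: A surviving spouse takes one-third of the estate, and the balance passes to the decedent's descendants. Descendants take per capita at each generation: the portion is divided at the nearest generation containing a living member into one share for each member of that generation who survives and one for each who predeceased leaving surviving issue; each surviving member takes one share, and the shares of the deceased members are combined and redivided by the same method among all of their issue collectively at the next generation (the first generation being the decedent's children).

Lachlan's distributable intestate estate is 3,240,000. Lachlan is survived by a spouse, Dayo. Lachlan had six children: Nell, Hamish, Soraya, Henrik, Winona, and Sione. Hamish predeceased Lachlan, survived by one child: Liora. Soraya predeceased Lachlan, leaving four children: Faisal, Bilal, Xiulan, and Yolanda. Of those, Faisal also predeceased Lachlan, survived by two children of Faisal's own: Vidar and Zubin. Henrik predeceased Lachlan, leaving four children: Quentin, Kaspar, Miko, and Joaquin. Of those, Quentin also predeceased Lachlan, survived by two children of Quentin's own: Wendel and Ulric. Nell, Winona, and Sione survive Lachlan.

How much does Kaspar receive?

Kaspar receives 120,000.

Dayo takes one-third of 3,240,000 = 1,080,000. The remaining 2,160,000 passes to the descendants.
The descendants' portion (2,160,000) is divided at the children's generation into 6 shares of 360,000. Nell, Winona, and Sione each take 360,000. The 3 shares of the deceased (Hamish, Soraya, and Henrik) are combined into a pool of 1,080,000.
That pool (1,080,000) is divided at the grandchildren's generation into 9 shares of 120,000. Liora, Bilal, Xiulan, Yolanda, Kaspar, Miko, and Joaquin each take 120,000. The 2 shares of the deceased (Faisal and Quentin) are combined into a pool of 240,000.
That pool (240,000) is divided at the great-grandchildren's generation equally among Vidar, Zubin, Wendel, and Ulric: 60,000 each.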